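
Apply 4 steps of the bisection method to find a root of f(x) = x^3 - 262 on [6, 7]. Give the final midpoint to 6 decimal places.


f(x) = x^3 - 262
f(6) = -46 < 0
f(7) = 81 > 0

Step 1: midpoint = (6.000000 + 7.000000)/2 = 6.500000
  f(6.500000) = 12.625000
  f(mid) > 0, so root is in [6.000000, 6.500000]

Step 2: midpoint = (6.000000 + 6.500000)/2 = 6.250000
  f(6.250000) = -17.859375
  f(mid) < 0, so root is in [6.250000, 6.500000]

Step 3: midpoint = (6.250000 + 6.500000)/2 = 6.375000
  f(6.375000) = -2.916016
  f(mid) < 0, so root is in [6.375000, 6.500000]

Step 4: midpoint = (6.375000 + 6.500000)/2 = 6.437500
  f(6.437500) = 4.779053
  f(mid) > 0, so root is in [6.375000, 6.437500]

midpoint = 6.437500


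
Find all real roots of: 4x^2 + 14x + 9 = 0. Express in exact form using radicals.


Using the quadratic formula: x = (-b ± sqrt(b^2 - 4ac)) / (2a)
Here a = 4, b = 14, c = 9
Discriminant = b^2 - 4ac = 14^2 - 4(4)(9) = 196 - 144 = 52
Since discriminant = 52 > 0, there are two real roots.
x = (-14 ± 2*sqrt(13)) / 8
Simplifying: x = (-7 ± sqrt(13)) / 4
Numerically: x ≈ -0.8486 or x ≈ -2.6514

x = (-7 + sqrt(13)) / 4 or x = (-7 - sqrt(13)) / 4


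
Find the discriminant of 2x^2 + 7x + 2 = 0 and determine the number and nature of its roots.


For ax^2 + bx + c = 0, discriminant D = b^2 - 4ac
Here a = 2, b = 7, c = 2
D = (7)^2 - 4(2)(2) = 49 - 16 = 33

D = 33 > 0 but not a perfect square
The equation has 2 distinct real irrational roots.

Discriminant = 33, 2 distinct real irrational roots


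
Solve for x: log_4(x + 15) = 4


Convert to exponential form: x + 15 = 4^4 = 256
x = 256 - 15 = 241
Check: log_4(241 + 15) = log_4(256) = log_4(256) = 4 ✓

x = 241


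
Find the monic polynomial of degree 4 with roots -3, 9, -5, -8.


A monic polynomial with roots -3, 9, -5, -8 is:
p(x) = (x + 3)(x - 9)(x + 5)(x + 8)
After multiplying by (x + 3): x + 3
After multiplying by (x - 9): x^2 - 6x - 27
After multiplying by (x + 5): x^3 - x^2 - 57x - 135
After multiplying by (x + 8): x^4 + 7x^3 - 65x^2 - 591x - 1080

x^4 + 7x^3 - 65x^2 - 591x - 1080


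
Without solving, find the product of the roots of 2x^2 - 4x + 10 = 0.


By Vieta's formulas for ax^2 + bx + c = 0:
  Sum of roots = -b/a
  Product of roots = c/a

Here a = 2, b = -4, c = 10
Sum = -(-4)/2 = 2
Product = 10/2 = 5

Product = 5


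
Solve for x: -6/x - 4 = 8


Subtract -4 from both sides: -6/x = 12
Multiply both sides by x: -6 = 12 * x
Divide by 12: x = -1/2

x = -1/2


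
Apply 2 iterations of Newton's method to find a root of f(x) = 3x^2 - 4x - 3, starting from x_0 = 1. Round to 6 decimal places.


Newton's method: x_(n+1) = x_n - f(x_n)/f'(x_n)
f(x) = 3x^2 - 4x - 3
f'(x) = 6x - 4

Iteration 1:
  f(1.000000) = -4.000000
  f'(1.000000) = 2.000000
  x_1 = 1.000000 - (-4.000000)/(2.000000) = 3.000000

Iteration 2:
  f(3.000000) = 12.000000
  f'(3.000000) = 14.000000
  x_2 = 3.000000 - (12.000000)/(14.000000) = 2.142857

x_2 = 2.142857


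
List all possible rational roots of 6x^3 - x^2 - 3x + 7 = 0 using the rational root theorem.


Rational root theorem: possible roots are ±p/q where:
  p divides the constant term (7): p ∈ {1, 7}
  q divides the leading coefficient (6): q ∈ {1, 2, 3, 6}

All possible rational roots: -7, -7/2, -7/3, -7/6, -1, -1/2, -1/3, -1/6, 1/6, 1/3, 1/2, 1, 7/6, 7/3, 7/2, 7

-7, -7/2, -7/3, -7/6, -1, -1/2, -1/3, -1/6, 1/6, 1/3, 1/2, 1, 7/6, 7/3, 7/2, 7


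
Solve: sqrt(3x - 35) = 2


Square both sides: 3x - 35 = 2^2 = 4
3x = 4 + 35 = 39
x = 13
Check: sqrt(3*13 - 35) = sqrt(4) = 2 ✓

x = 13


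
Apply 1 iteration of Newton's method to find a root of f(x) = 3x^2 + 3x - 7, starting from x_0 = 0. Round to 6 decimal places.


Newton's method: x_(n+1) = x_n - f(x_n)/f'(x_n)
f(x) = 3x^2 + 3x - 7
f'(x) = 6x + 3

Iteration 1:
  f(0.000000) = -7.000000
  f'(0.000000) = 3.000000
  x_1 = 0.000000 - (-7.000000)/(3.000000) = 2.333333

x_1 = 2.333333


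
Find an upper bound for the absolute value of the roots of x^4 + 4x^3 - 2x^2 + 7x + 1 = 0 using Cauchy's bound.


Cauchy's bound: all roots r satisfy |r| <= 1 + max(|a_i/a_n|) for i = 0,...,n-1
where a_n is the leading coefficient.

Coefficients: [1, 4, -2, 7, 1]
Leading coefficient a_n = 1
Ratios |a_i/a_n|: 4, 2, 7, 1
Maximum ratio: 7
Cauchy's bound: |r| <= 1 + 7 = 8

Upper bound = 8


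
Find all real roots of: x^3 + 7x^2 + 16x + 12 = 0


Let p(x) = x^3 + 7x^2 + 16x + 12. By the rational root theorem (leading coefficient 1), any rational root is an integer divisor of 12: try ±1, ±2, ... in turn.
Test x = 1: value = 36 ≠ 0.
Test x = -1: value = 2 ≠ 0.
Test x = 2: value = 80 ≠ 0.
Test x = -2: value = 0 ✓, so (x + 2) is a factor.
Synthetic division by (x + 2): bring down 1; 1(-2) + 7 = 5; 5(-2) + 16 = 6; 6(-2) + 12 = 0 → quotient x^2 + 5x + 6, remainder 0.
Solve the quadratic x^2 + 5x + 6 = 0: discriminant = 5^2 - 4(1)(6) = 25 - 24 = 1.
sqrt(1) = 1, so x = (-5 ± 1)/2: x = -2 or x = -3.

x = -3, x = -2 (multiplicity 2)


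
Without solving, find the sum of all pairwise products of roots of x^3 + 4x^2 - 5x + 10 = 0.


By Vieta's formulas for x^3 + bx^2 + cx + d = 0:
  r1 + r2 + r3 = -b/a = -4
  r1*r2 + r1*r3 + r2*r3 = c/a = -5
  r1*r2*r3 = -d/a = -10


Sum of pairwise products = -5


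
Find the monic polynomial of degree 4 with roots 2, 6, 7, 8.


A monic polynomial with roots 2, 6, 7, 8 is:
p(x) = (x - 2)(x - 6)(x - 7)(x - 8)
After multiplying by (x - 2): x - 2
After multiplying by (x - 6): x^2 - 8x + 12
After multiplying by (x - 7): x^3 - 15x^2 + 68x - 84
After multiplying by (x - 8): x^4 - 23x^3 + 188x^2 - 628x + 672

x^4 - 23x^3 + 188x^2 - 628x + 672


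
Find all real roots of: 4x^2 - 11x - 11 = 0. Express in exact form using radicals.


Using the quadratic formula: x = (-b ± sqrt(b^2 - 4ac)) / (2a)
Here a = 4, b = -11, c = -11
Discriminant = b^2 - 4ac = (-11)^2 - 4(4)(-11) = 121 + 176 = 297
Since discriminant = 297 > 0, there are two real roots.
x = (11 ± 3*sqrt(33)) / 8
Numerically: x ≈ 3.5292 or x ≈ -0.7792

x = (11 + 3*sqrt(33)) / 8 or x = (11 - 3*sqrt(33)) / 8


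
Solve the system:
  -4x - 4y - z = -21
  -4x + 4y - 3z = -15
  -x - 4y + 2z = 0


Using Cramer's rule. Expand each determinant along the first row.
D  = (-4)*[4*2 - (-3)*(-4)] - (-4)*[(-4)*2 - (-3)*(-1)] + (-1)*[(-4)*(-4) - 4*(-1)]
  = (-4)*(-4) - (-4)*(-11) + (-1)*(20) = -48
Dx = (-21)*[4*2 - (-3)*(-4)] - (-4)*[(-15)*2 - (-3)*0] + (-1)*[(-15)*(-4) - 4*0]
  = (-21)*(-4) - (-4)*(-30) + (-1)*(60) = -96
Dy = (-4)*[(-15)*2 - (-3)*0] - (-21)*[(-4)*2 - (-3)*(-1)] + (-1)*[(-4)*0 - (-15)*(-1)]
  = (-4)*(-30) - (-21)*(-11) + (-1)*(-15) = -96
Dz = (-4)*[4*0 - (-15)*(-4)] - (-4)*[(-4)*0 - (-15)*(-1)] + (-21)*[(-4)*(-4) - 4*(-1)]
  = (-4)*(-60) - (-4)*(-15) + (-21)*(20) = -240
x = Dx/D = -96/-48 = 2, y = Dy/D = -96/-48 = 2, z = Dz/D = -240/-48 = 5
Check eq1: (-4)(2) + (-4)(2) + (-1)(5) = -21 = -21 ✓
Check eq2: (-4)(2) + (4)(2) + (-3)(5) = -15 = -15 ✓
Check eq3: (-1)(2) + (-4)(2) + (2)(5) = 0 = 0 ✓

x = 2, y = 2, z = 5


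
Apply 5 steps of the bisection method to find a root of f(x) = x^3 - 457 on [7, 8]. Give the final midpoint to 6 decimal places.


f(x) = x^3 - 457
f(7) = -114 < 0
f(8) = 55 > 0

Step 1: midpoint = (7.000000 + 8.000000)/2 = 7.500000
  f(7.500000) = -35.125000
  f(mid) < 0, so root is in [7.500000, 8.000000]

Step 2: midpoint = (7.500000 + 8.000000)/2 = 7.750000
  f(7.750000) = 8.484375
  f(mid) > 0, so root is in [7.500000, 7.750000]

Step 3: midpoint = (7.500000 + 7.750000)/2 = 7.625000
  f(7.625000) = -13.677734
  f(mid) < 0, so root is in [7.625000, 7.750000]

Step 4: midpoint = (7.625000 + 7.750000)/2 = 7.687500
  f(7.687500) = -2.686768
  f(mid) < 0, so root is in [7.687500, 7.750000]

Step 5: midpoint = (7.687500 + 7.750000)/2 = 7.718750
  f(7.718750) = 2.876190
  f(mid) > 0, so root is in [7.687500, 7.718750]

midpoint = 7.718750


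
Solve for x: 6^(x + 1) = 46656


Express both sides with the same base.
46656 = 6^6
Since the bases match, equate exponents: x + 1 = 6
So x = 6 - (1) = 5

x = 5


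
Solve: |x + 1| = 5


An absolute value equation |expr| = 5 gives two cases:
Case 1: x + 1 = 5
  x = 4, so x = 4
Case 2: x + 1 = -5
  x = -6, so x = -6

x = -6, x = 4


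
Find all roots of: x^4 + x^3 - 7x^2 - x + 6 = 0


Let p(x) = x^4 + x^3 - 7x^2 - x + 6. By the rational root theorem (leading coefficient 1), any rational root is an integer divisor of 6: try ±1, ±2, ... in turn.
Test x = 1: value = 0 ✓, so (x - 1) is a factor.
Synthetic division by (x - 1): bring down 1; 1(1) + 1 = 2; 2(1) - 7 = -5; (-5)(1) - 1 = -6; (-6)(1) + 6 = 0 → quotient x^3 + 2x^2 - 5x - 6, remainder 0.
Continue with the quotient x^3 + 2x^2 - 5x - 6 (candidates must divide 6; re-test x = 1 first in case it repeats).
Test x = 1: value = -8 ≠ 0.
Test x = -1: value = 0 ✓, so (x + 1) is a factor.
Synthetic division by (x + 1): bring down 1; 1(-1) + 2 = 1; 1(-1) - 5 = -6; (-6)(-1) - 6 = 0 → quotient x^2 + x - 6, remainder 0.
Solve the quadratic x^2 + x - 6 = 0: discriminant = 1^2 - 4(1)(-6) = 1 + 24 = 25.
sqrt(25) = 5, so x = (-1 ± 5)/2: x = 2 or x = -3.
Collecting all roots found:

x = -3, x = -1, x = 1, x = 2


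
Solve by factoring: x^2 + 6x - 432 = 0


We need two numbers that multiply to -432 and add to 6.
Those numbers are -18 and 24 (since (-18) * 24 = -432 and (-18) + 24 = 6).
So x^2 + 6x - 432 = (x - 18)(x + 24) = 0
Setting each factor to zero: x = 18 or x = -24

x = -24, x = 18


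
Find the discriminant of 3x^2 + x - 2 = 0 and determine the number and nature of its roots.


For ax^2 + bx + c = 0, discriminant D = b^2 - 4ac
Here a = 3, b = 1, c = -2
D = (1)^2 - 4(3)(-2) = 1 + 24 = 25

D = 25 > 0 and is a perfect square (sqrt = 5)
The equation has 2 distinct real rational roots.

Discriminant = 25, 2 distinct real rational roots


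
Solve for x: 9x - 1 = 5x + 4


Starting with: 9x - 1 = 5x + 4
Move all x terms to left: (9 - 5)x = 4 + 1
Simplify: 4x = 5
Divide both sides by 4: x = 5/4

x = 5/4


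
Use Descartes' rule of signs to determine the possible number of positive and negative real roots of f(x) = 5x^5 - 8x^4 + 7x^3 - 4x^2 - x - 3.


Descartes' rule of signs:

For positive roots, count sign changes in f(x) = 5x^5 - 8x^4 + 7x^3 - 4x^2 - x - 3:
Signs of coefficients: +, -, +, -, -, -
Number of sign changes: 3
Possible positive real roots: 3, 1

For negative roots, examine f(-x) = -5x^5 - 8x^4 - 7x^3 - 4x^2 + x - 3:
Signs of coefficients: -, -, -, -, +, -
Number of sign changes: 2
Possible negative real roots: 2, 0

Positive roots: 3 or 1; Negative roots: 2 or 0


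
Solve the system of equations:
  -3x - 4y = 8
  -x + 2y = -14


Using Cramer's rule:
Determinant D = (-3)(2) - (-1)(-4) = -6 - 4 = -10
Dx = (8)(2) - (-14)(-4) = 16 - 56 = -40
Dy = (-3)(-14) - (-1)(8) = 42 + 8 = 50
x = Dx/D = -40/-10 = 4
y = Dy/D = 50/-10 = -5

x = 4, y = -5


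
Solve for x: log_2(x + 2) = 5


Convert to exponential form: x + 2 = 2^5 = 32
x = 32 - 2 = 30
Check: log_2(30 + 2) = log_2(32) = log_2(32) = 5 ✓

x = 30


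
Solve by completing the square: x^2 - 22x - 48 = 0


Start: x^2 - 22x - 48 = 0
Move constant: x^2 - 22x = 48
Half of -22 is -11, squared is 121
Add 121 to both sides: x^2 - 22x + 121 = 169
(x - 11)^2 = 169
x - 11 = ±13
x = 11 + 13 = 24 or x = 11 - 13 = -2

x = -2, x = 24


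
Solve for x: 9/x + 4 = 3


Subtract 4 from both sides: 9/x = -1
Multiply both sides by x: 9 = -1 * x
Divide by -1: x = -9

x = -9


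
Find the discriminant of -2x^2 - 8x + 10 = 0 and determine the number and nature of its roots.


For ax^2 + bx + c = 0, discriminant D = b^2 - 4ac
Here a = -2, b = -8, c = 10
D = (-8)^2 - 4(-2)(10) = 64 + 80 = 144

D = 144 > 0 and is a perfect square (sqrt = 12)
The equation has 2 distinct real rational roots.

Discriminant = 144, 2 distinct real rational roots


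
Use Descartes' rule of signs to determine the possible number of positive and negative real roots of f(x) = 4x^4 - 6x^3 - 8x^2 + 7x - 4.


Descartes' rule of signs:

For positive roots, count sign changes in f(x) = 4x^4 - 6x^3 - 8x^2 + 7x - 4:
Signs of coefficients: +, -, -, +, -
Number of sign changes: 3
Possible positive real roots: 3, 1

For negative roots, examine f(-x) = 4x^4 + 6x^3 - 8x^2 - 7x - 4:
Signs of coefficients: +, +, -, -, -
Number of sign changes: 1
Possible negative real roots: 1

Positive roots: 3 or 1; Negative roots: 1


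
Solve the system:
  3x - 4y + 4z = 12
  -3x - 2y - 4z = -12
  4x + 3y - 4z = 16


Using Cramer's rule. Expand each determinant along the first row.
D  = 3*[(-2)*(-4) - (-4)*3] - (-4)*[(-3)*(-4) - (-4)*4] + 4*[(-3)*3 - (-2)*4]
  = 3*(20) - (-4)*(28) + 4*(-1) = 168
Dx = 12*[(-2)*(-4) - (-4)*3] - (-4)*[(-12)*(-4) - (-4)*16] + 4*[(-12)*3 - (-2)*16]
  = 12*(20) - (-4)*(112) + 4*(-4) = 672
Dy = 3*[(-12)*(-4) - (-4)*16] - 12*[(-3)*(-4) - (-4)*4] + 4*[(-3)*16 - (-12)*4]
  = 3*(112) - 12*(28) + 4*(0) = 0
Dz = 3*[(-2)*16 - (-12)*3] - (-4)*[(-3)*16 - (-12)*4] + 12*[(-3)*3 - (-2)*4]
  = 3*(4) - (-4)*(0) + 12*(-1) = 0
x = Dx/D = 672/168 = 4, y = Dy/D = 0/168 = 0, z = Dz/D = 0/168 = 0
Check eq1: (3)(4) + (-4)(0) + (4)(0) = 12 = 12 ✓
Check eq2: (-3)(4) + (-2)(0) + (-4)(0) = -12 = -12 ✓
Check eq3: (4)(4) + (3)(0) + (-4)(0) = 16 = 16 ✓

x = 4, y = 0, z = 0


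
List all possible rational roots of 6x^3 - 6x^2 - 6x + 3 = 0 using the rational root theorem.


Rational root theorem: possible roots are ±p/q where:
  p divides the constant term (3): p ∈ {1, 3}
  q divides the leading coefficient (6): q ∈ {1, 2, 3, 6}

All possible rational roots: -3, -3/2, -1, -1/2, -1/3, -1/6, 1/6, 1/3, 1/2, 1, 3/2, 3

-3, -3/2, -1, -1/2, -1/3, -1/6, 1/6, 1/3, 1/2, 1, 3/2, 3


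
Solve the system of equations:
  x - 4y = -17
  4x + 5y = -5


Using Cramer's rule:
Determinant D = (1)(5) - (4)(-4) = 5 + 16 = 21
Dx = (-17)(5) - (-5)(-4) = -85 - 20 = -105
Dy = (1)(-5) - (4)(-17) = -5 + 68 = 63
x = Dx/D = -105/21 = -5
y = Dy/D = 63/21 = 3

x = -5, y = 3


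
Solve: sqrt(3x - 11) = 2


Square both sides: 3x - 11 = 2^2 = 4
3x = 4 + 11 = 15
x = 5
Check: sqrt(3*5 - 11) = sqrt(4) = 2 ✓

x = 5


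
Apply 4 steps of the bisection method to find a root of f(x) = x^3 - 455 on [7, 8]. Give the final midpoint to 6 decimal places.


f(x) = x^3 - 455
f(7) = -112 < 0
f(8) = 57 > 0

Step 1: midpoint = (7.000000 + 8.000000)/2 = 7.500000
  f(7.500000) = -33.125000
  f(mid) < 0, so root is in [7.500000, 8.000000]

Step 2: midpoint = (7.500000 + 8.000000)/2 = 7.750000
  f(7.750000) = 10.484375
  f(mid) > 0, so root is in [7.500000, 7.750000]

Step 3: midpoint = (7.500000 + 7.750000)/2 = 7.625000
  f(7.625000) = -11.677734
  f(mid) < 0, so root is in [7.625000, 7.750000]

Step 4: midpoint = (7.625000 + 7.750000)/2 = 7.687500
  f(7.687500) = -0.686768
  f(mid) < 0, so root is in [7.687500, 7.750000]

midpoint = 7.687500


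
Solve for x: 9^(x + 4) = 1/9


Express both sides with the same base.
1/9 = 9^(-1)
Since the bases match, equate exponents: x + 4 = -1
So x = -1 - (4) = -5

x = -5


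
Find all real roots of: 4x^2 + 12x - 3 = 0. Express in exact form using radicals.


Using the quadratic formula: x = (-b ± sqrt(b^2 - 4ac)) / (2a)
Here a = 4, b = 12, c = -3
Discriminant = b^2 - 4ac = 12^2 - 4(4)(-3) = 144 + 48 = 192
Since discriminant = 192 > 0, there are two real roots.
x = (-12 ± 8*sqrt(3)) / 8
Simplifying: x = (-3 ± 2*sqrt(3)) / 2
Numerically: x ≈ 0.2321 or x ≈ -3.2321

x = (-3 + 2*sqrt(3)) / 2 or x = (-3 - 2*sqrt(3)) / 2


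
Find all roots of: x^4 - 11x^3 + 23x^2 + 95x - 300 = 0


Let p(x) = x^4 - 11x^3 + 23x^2 + 95x - 300. By the rational root theorem (leading coefficient 1), any rational root is an integer divisor of 300: try ±1, ±2, ... in turn.
Test x = 1: value = -192 ≠ 0.
Test x = -1: value = -360 ≠ 0.
Test x = 2: value = -90 ≠ 0.
Test x = -2: value = -294 ≠ 0.
Test x = 3: value = -24 ≠ 0.
Test x = -3: value = 0 ✓, so (x + 3) is a factor.
Synthetic division by (x + 3): bring down 1; 1(-3) - 11 = -14; (-14)(-3) + 23 = 65; 65(-3) + 95 = -100; (-100)(-3) - 300 = 0 → quotient x^3 - 14x^2 + 65x - 100, remainder 0.
Continue with the quotient x^3 - 14x^2 + 65x - 100 (candidates must divide 100).
Test x = 4: value = 0 ✓, so (x - 4) is a factor.
Synthetic division by (x - 4): bring down 1; 1(4) - 14 = -10; (-10)(4) + 65 = 25; 25(4) - 100 = 0 → quotient x^2 - 10x + 25, remainder 0.
Solve the quadratic x^2 - 10x + 25 = 0: discriminant = (-10)^2 - 4(1)(25) = 100 - 100 = 0.
Discriminant = 0, so a double root: x = 10/2 = 5.
Collecting all roots found:

x = -3, x = 4, x = 5 (multiplicity 2)


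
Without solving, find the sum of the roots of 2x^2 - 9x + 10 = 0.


By Vieta's formulas for ax^2 + bx + c = 0:
  Sum of roots = -b/a
  Product of roots = c/a

Here a = 2, b = -9, c = 10
Sum = -(-9)/2 = 9/2
Product = 10/2 = 5

Sum = 9/2


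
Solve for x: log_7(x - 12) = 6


Convert to exponential form: x - 12 = 7^6 = 117649
x = 117649 + 12 = 117661
Check: log_7(117661 - 12) = log_7(117649) = log_7(117649) = 6 ✓

x = 117661


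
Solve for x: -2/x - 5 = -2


Subtract -5 from both sides: -2/x = 3
Multiply both sides by x: -2 = 3 * x
Divide by 3: x = -2/3

x = -2/3


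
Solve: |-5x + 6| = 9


An absolute value equation |expr| = 9 gives two cases:
Case 1: -5x + 6 = 9
  -5x = 3, so x = -3/5
Case 2: -5x + 6 = -9
  -5x = -15, so x = 3

x = -3/5, x = 3


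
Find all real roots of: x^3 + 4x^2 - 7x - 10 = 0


Let p(x) = x^3 + 4x^2 - 7x - 10. By the rational root theorem (leading coefficient 1), any rational root is an integer divisor of 10: try ±1, ±2, ... in turn.
Test x = 1: value = -12 ≠ 0.
Test x = -1: value = 0 ✓, so (x + 1) is a factor.
Synthetic division by (x + 1): bring down 1; 1(-1) + 4 = 3; 3(-1) - 7 = -10; (-10)(-1) - 10 = 0 → quotient x^2 + 3x - 10, remainder 0.
Solve the quadratic x^2 + 3x - 10 = 0: discriminant = 3^2 - 4(1)(-10) = 9 + 40 = 49.
sqrt(49) = 7, so x = (-3 ± 7)/2: x = 2 or x = -5.

x = -5, x = -1, x = 2


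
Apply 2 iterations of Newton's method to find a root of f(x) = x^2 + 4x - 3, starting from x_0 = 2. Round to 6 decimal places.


Newton's method: x_(n+1) = x_n - f(x_n)/f'(x_n)
f(x) = x^2 + 4x - 3
f'(x) = 2x + 4

Iteration 1:
  f(2.000000) = 9.000000
  f'(2.000000) = 8.000000
  x_1 = 2.000000 - (9.000000)/(8.000000) = 0.875000

Iteration 2:
  f(0.875000) = 1.265625
  f'(0.875000) = 5.750000
  x_2 = 0.875000 - (1.265625)/(5.750000) = 0.654891

x_2 = 0.654891


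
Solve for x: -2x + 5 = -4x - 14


Starting with: -2x + 5 = -4x - 14
Move all x terms to left: (-2 + 4)x = -14 - 5
Simplify: 2x = -19
Divide both sides by 2: x = -19/2

x = -19/2


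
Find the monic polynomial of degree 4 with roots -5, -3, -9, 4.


A monic polynomial with roots -5, -3, -9, 4 is:
p(x) = (x + 5)(x + 3)(x + 9)(x - 4)
After multiplying by (x + 5): x + 5
After multiplying by (x + 3): x^2 + 8x + 15
After multiplying by (x + 9): x^3 + 17x^2 + 87x + 135
After multiplying by (x - 4): x^4 + 13x^3 + 19x^2 - 213x - 540

x^4 + 13x^3 + 19x^2 - 213x - 540


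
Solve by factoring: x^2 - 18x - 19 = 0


We need two numbers that multiply to -19 and add to -18.
Those numbers are 1 and -19 (since 1 * (-19) = -19 and 1 + (-19) = -18).
So x^2 - 18x - 19 = (x + 1)(x - 19) = 0
Setting each factor to zero: x = -1 or x = 19

x = -1, x = 19


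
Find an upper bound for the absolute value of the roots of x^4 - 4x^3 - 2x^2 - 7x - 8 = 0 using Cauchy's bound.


Cauchy's bound: all roots r satisfy |r| <= 1 + max(|a_i/a_n|) for i = 0,...,n-1
where a_n is the leading coefficient.

Coefficients: [1, -4, -2, -7, -8]
Leading coefficient a_n = 1
Ratios |a_i/a_n|: 4, 2, 7, 8
Maximum ratio: 8
Cauchy's bound: |r| <= 1 + 8 = 9

Upper bound = 9


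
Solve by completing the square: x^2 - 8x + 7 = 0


Start: x^2 - 8x + 7 = 0
Move constant: x^2 - 8x = -7
Half of -8 is -4, squared is 16
Add 16 to both sides: x^2 - 8x + 16 = 9
(x - 4)^2 = 9
x - 4 = ±3
x = 4 + 3 = 7 or x = 4 - 3 = 1

x = 1, x = 7


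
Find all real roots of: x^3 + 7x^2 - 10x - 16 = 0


Let p(x) = x^3 + 7x^2 - 10x - 16. By the rational root theorem (leading coefficient 1), any rational root is an integer divisor of 16: try ±1, ±2, ... in turn.
Test x = 1: value = -18 ≠ 0.
Test x = -1: value = 0 ✓, so (x + 1) is a factor.
Synthetic division by (x + 1): bring down 1; 1(-1) + 7 = 6; 6(-1) - 10 = -16; (-16)(-1) - 16 = 0 → quotient x^2 + 6x - 16, remainder 0.
Solve the quadratic x^2 + 6x - 16 = 0: discriminant = 6^2 - 4(1)(-16) = 36 + 64 = 100.
sqrt(100) = 10, so x = (-6 ± 10)/2: x = 2 or x = -8.

x = -8, x = -1, x = 2


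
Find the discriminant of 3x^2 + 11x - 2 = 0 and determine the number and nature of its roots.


For ax^2 + bx + c = 0, discriminant D = b^2 - 4ac
Here a = 3, b = 11, c = -2
D = (11)^2 - 4(3)(-2) = 121 + 24 = 145

D = 145 > 0 but not a perfect square
The equation has 2 distinct real irrational roots.

Discriminant = 145, 2 distinct real irrational roots


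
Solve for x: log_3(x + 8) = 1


Convert to exponential form: x + 8 = 3^1 = 3
x = 3 - 8 = -5
Check: log_3(-5 + 8) = log_3(3) = log_3(3) = 1 ✓

x = -5


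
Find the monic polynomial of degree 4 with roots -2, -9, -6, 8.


A monic polynomial with roots -2, -9, -6, 8 is:
p(x) = (x + 2)(x + 9)(x + 6)(x - 8)
After multiplying by (x + 2): x + 2
After multiplying by (x + 9): x^2 + 11x + 18
After multiplying by (x + 6): x^3 + 17x^2 + 84x + 108
After multiplying by (x - 8): x^4 + 9x^3 - 52x^2 - 564x - 864

x^4 + 9x^3 - 52x^2 - 564x - 864


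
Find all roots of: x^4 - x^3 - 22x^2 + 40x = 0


The constant term is 0, so x = 0 is a root. Factor out x:
  x^3 - x^2 - 22x + 40 = 0
Let p(x) = x^3 - x^2 - 22x + 40. By the rational root theorem (leading coefficient 1), any rational root is an integer divisor of 40: try ±1, ±2, ... in turn.
Test x = 1: value = 18 ≠ 0.
Test x = -1: value = 60 ≠ 0.
Test x = 2: value = 0 ✓, so (x - 2) is a factor.
Synthetic division by (x - 2): bring down 1; 1(2) - 1 = 1; 1(2) - 22 = -20; (-20)(2) + 40 = 0 → quotient x^2 + x - 20, remainder 0.
Solve the quadratic x^2 + x - 20 = 0: discriminant = 1^2 - 4(1)(-20) = 1 + 80 = 81.
sqrt(81) = 9, so x = (-1 ± 9)/2: x = 4 or x = -5.
Collecting all roots found:

x = -5, x = 0, x = 2, x = 4


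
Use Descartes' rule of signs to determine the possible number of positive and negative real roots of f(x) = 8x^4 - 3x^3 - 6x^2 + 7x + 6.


Descartes' rule of signs:

For positive roots, count sign changes in f(x) = 8x^4 - 3x^3 - 6x^2 + 7x + 6:
Signs of coefficients: +, -, -, +, +
Number of sign changes: 2
Possible positive real roots: 2, 0

For negative roots, examine f(-x) = 8x^4 + 3x^3 - 6x^2 - 7x + 6:
Signs of coefficients: +, +, -, -, +
Number of sign changes: 2
Possible negative real roots: 2, 0

Positive roots: 2 or 0; Negative roots: 2 or 0


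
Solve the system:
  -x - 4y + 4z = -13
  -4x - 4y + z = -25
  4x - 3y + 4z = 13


Using Cramer's rule. Expand each determinant along the first row.
D  = (-1)*[(-4)*4 - 1*(-3)] - (-4)*[(-4)*4 - 1*4] + 4*[(-4)*(-3) - (-4)*4]
  = (-1)*(-13) - (-4)*(-20) + 4*(28) = 45
Dx = (-13)*[(-4)*4 - 1*(-3)] - (-4)*[(-25)*4 - 1*13] + 4*[(-25)*(-3) - (-4)*13]
  = (-13)*(-13) - (-4)*(-113) + 4*(127) = 225
Dy = (-1)*[(-25)*4 - 1*13] - (-13)*[(-4)*4 - 1*4] + 4*[(-4)*13 - (-25)*4]
  = (-1)*(-113) - (-13)*(-20) + 4*(48) = 45
Dz = (-1)*[(-4)*13 - (-25)*(-3)] - (-4)*[(-4)*13 - (-25)*4] + (-13)*[(-4)*(-3) - (-4)*4]
  = (-1)*(-127) - (-4)*(48) + (-13)*(28) = -45
x = Dx/D = 225/45 = 5, y = Dy/D = 45/45 = 1, z = Dz/D = -45/45 = -1
Check eq1: (-1)(5) + (-4)(1) + (4)(-1) = -13 = -13 ✓
Check eq2: (-4)(5) + (-4)(1) + (1)(-1) = -25 = -25 ✓
Check eq3: (4)(5) + (-3)(1) + (4)(-1) = 13 = 13 ✓

x = 5, y = 1, z = -1


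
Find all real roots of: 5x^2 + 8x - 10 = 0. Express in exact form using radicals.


Using the quadratic formula: x = (-b ± sqrt(b^2 - 4ac)) / (2a)
Here a = 5, b = 8, c = -10
Discriminant = b^2 - 4ac = 8^2 - 4(5)(-10) = 64 + 200 = 264
Since discriminant = 264 > 0, there are two real roots.
x = (-8 ± 2*sqrt(66)) / 10
Simplifying: x = (-4 ± sqrt(66)) / 5
Numerically: x ≈ 0.8248 or x ≈ -2.4248

x = (-4 + sqrt(66)) / 5 or x = (-4 - sqrt(66)) / 5


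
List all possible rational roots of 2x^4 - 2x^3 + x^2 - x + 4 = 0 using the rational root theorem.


Rational root theorem: possible roots are ±p/q where:
  p divides the constant term (4): p ∈ {1, 2, 4}
  q divides the leading coefficient (2): q ∈ {1, 2}

All possible rational roots: -4, -2, -1, -1/2, 1/2, 1, 2, 4

-4, -2, -1, -1/2, 1/2, 1, 2, 4


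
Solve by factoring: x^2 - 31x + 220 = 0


We need two numbers that multiply to 220 and add to -31.
Those numbers are -11 and -20 (since (-11) * (-20) = 220 and (-11) + (-20) = -31).
So x^2 - 31x + 220 = (x - 11)(x - 20) = 0
Setting each factor to zero: x = 11 or x = 20

x = 11, x = 20


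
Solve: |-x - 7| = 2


An absolute value equation |expr| = 2 gives two cases:
Case 1: -x - 7 = 2
  -x = 9, so x = -9
Case 2: -x - 7 = -2
  -x = 5, so x = -5

x = -9, x = -5


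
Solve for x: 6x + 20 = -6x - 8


Starting with: 6x + 20 = -6x - 8
Move all x terms to left: (6 + 6)x = -8 - 20
Simplify: 12x = -28
Divide both sides by 12: x = -7/3

x = -7/3


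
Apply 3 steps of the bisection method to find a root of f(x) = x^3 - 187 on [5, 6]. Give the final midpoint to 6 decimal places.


f(x) = x^3 - 187
f(5) = -62 < 0
f(6) = 29 > 0

Step 1: midpoint = (5.000000 + 6.000000)/2 = 5.500000
  f(5.500000) = -20.625000
  f(mid) < 0, so root is in [5.500000, 6.000000]

Step 2: midpoint = (5.500000 + 6.000000)/2 = 5.750000
  f(5.750000) = 3.109375
  f(mid) > 0, so root is in [5.500000, 5.750000]

Step 3: midpoint = (5.500000 + 5.750000)/2 = 5.625000
  f(5.625000) = -9.021484
  f(mid) < 0, so root is in [5.625000, 5.750000]

midpoint = 5.625000


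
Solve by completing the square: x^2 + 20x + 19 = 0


Start: x^2 + 20x + 19 = 0
Move constant: x^2 + 20x = -19
Half of 20 is 10, squared is 100
Add 100 to both sides: x^2 + 20x + 100 = 81
(x + 10)^2 = 81
x + 10 = ±9
x = -10 + 9 = -1 or x = -10 - 9 = -19

x = -19, x = -1


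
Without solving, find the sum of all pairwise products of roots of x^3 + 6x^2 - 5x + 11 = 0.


By Vieta's formulas for x^3 + bx^2 + cx + d = 0:
  r1 + r2 + r3 = -b/a = -6
  r1*r2 + r1*r3 + r2*r3 = c/a = -5
  r1*r2*r3 = -d/a = -11


Sum of pairwise products = -5


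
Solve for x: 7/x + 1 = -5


Subtract 1 from both sides: 7/x = -6
Multiply both sides by x: 7 = -6 * x
Divide by -6: x = -7/6

x = -7/6


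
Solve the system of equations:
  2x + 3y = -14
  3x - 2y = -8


Using Cramer's rule:
Determinant D = (2)(-2) - (3)(3) = -4 - 9 = -13
Dx = (-14)(-2) - (-8)(3) = 28 + 24 = 52
Dy = (2)(-8) - (3)(-14) = -16 + 42 = 26
x = Dx/D = 52/-13 = -4
y = Dy/D = 26/-13 = -2

x = -4, y = -2


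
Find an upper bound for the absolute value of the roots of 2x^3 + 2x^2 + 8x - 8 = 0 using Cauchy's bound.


Cauchy's bound: all roots r satisfy |r| <= 1 + max(|a_i/a_n|) for i = 0,...,n-1
where a_n is the leading coefficient.

Coefficients: [2, 2, 8, -8]
Leading coefficient a_n = 2
Ratios |a_i/a_n|: 1, 4, 4
Maximum ratio: 4
Cauchy's bound: |r| <= 1 + 4 = 5

Upper bound = 5


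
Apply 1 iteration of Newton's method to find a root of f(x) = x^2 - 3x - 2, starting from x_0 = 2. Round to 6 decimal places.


Newton's method: x_(n+1) = x_n - f(x_n)/f'(x_n)
f(x) = x^2 - 3x - 2
f'(x) = 2x - 3

Iteration 1:
  f(2.000000) = -4.000000
  f'(2.000000) = 1.000000
  x_1 = 2.000000 - (-4.000000)/(1.000000) = 6.000000

x_1 = 6.000000


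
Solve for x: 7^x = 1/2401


Express both sides with the same base.
1/2401 = 7^(-4)
Since the bases match: x = -4

x = -4


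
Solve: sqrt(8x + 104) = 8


Square both sides: 8x + 104 = 8^2 = 64
8x = 64 - 104 = -40
x = -5
Check: sqrt(8*(-5) + 104) = sqrt(64) = 8 ✓

x = -5


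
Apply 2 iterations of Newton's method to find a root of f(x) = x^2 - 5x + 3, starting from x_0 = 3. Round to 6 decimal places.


Newton's method: x_(n+1) = x_n - f(x_n)/f'(x_n)
f(x) = x^2 - 5x + 3
f'(x) = 2x - 5

Iteration 1:
  f(3.000000) = -3.000000
  f'(3.000000) = 1.000000
  x_1 = 3.000000 - (-3.000000)/(1.000000) = 6.000000

Iteration 2:
  f(6.000000) = 9.000000
  f'(6.000000) = 7.000000
  x_2 = 6.000000 - (9.000000)/(7.000000) = 4.714286

x_2 = 4.714286


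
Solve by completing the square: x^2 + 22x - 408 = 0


Start: x^2 + 22x - 408 = 0
Move constant: x^2 + 22x = 408
Half of 22 is 11, squared is 121
Add 121 to both sides: x^2 + 22x + 121 = 529
(x + 11)^2 = 529
x + 11 = ±23
x = -11 + 23 = 12 or x = -11 - 23 = -34

x = -34, x = 12


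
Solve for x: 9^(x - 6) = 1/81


Express both sides with the same base.
1/81 = 9^(-2)
Since the bases match, equate exponents: x - 6 = -2
So x = -2 - (-6) = 4

x = 4


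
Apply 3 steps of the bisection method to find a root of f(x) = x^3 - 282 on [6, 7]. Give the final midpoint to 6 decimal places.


f(x) = x^3 - 282
f(6) = -66 < 0
f(7) = 61 > 0

Step 1: midpoint = (6.000000 + 7.000000)/2 = 6.500000
  f(6.500000) = -7.375000
  f(mid) < 0, so root is in [6.500000, 7.000000]

Step 2: midpoint = (6.500000 + 7.000000)/2 = 6.750000
  f(6.750000) = 25.546875
  f(mid) > 0, so root is in [6.500000, 6.750000]

Step 3: midpoint = (6.500000 + 6.750000)/2 = 6.625000
  f(6.625000) = 8.775391
  f(mid) > 0, so root is in [6.500000, 6.625000]

midpoint = 6.625000


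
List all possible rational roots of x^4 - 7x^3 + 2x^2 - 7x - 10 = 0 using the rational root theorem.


Rational root theorem: possible roots are ±p/q where:
  p divides the constant term (-10): p ∈ {1, 2, 5, 10}
  q divides the leading coefficient (1): q ∈ {1}

All possible rational roots: -10, -5, -2, -1, 1, 2, 5, 10

-10, -5, -2, -1, 1, 2, 5, 10


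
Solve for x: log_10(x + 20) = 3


Convert to exponential form: x + 20 = 10^3 = 1000
x = 1000 - 20 = 980
Check: log_10(980 + 20) = log_10(1000) = log_10(1000) = 3 ✓

x = 980


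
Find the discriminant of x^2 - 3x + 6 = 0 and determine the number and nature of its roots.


For ax^2 + bx + c = 0, discriminant D = b^2 - 4ac
Here a = 1, b = -3, c = 6
D = (-3)^2 - 4(1)(6) = 9 - 24 = -15

D = -15 < 0
The equation has no real roots (2 complex conjugate roots).

Discriminant = -15, no real roots (2 complex conjugate roots)


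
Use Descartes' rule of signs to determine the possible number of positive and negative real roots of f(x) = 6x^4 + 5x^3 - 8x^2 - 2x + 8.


Descartes' rule of signs:

For positive roots, count sign changes in f(x) = 6x^4 + 5x^3 - 8x^2 - 2x + 8:
Signs of coefficients: +, +, -, -, +
Number of sign changes: 2
Possible positive real roots: 2, 0

For negative roots, examine f(-x) = 6x^4 - 5x^3 - 8x^2 + 2x + 8:
Signs of coefficients: +, -, -, +, +
Number of sign changes: 2
Possible negative real roots: 2, 0

Positive roots: 2 or 0; Negative roots: 2 or 0


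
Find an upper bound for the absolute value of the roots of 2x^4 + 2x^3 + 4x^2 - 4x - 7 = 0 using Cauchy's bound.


Cauchy's bound: all roots r satisfy |r| <= 1 + max(|a_i/a_n|) for i = 0,...,n-1
where a_n is the leading coefficient.

Coefficients: [2, 2, 4, -4, -7]
Leading coefficient a_n = 2
Ratios |a_i/a_n|: 1, 2, 2, 7/2
Maximum ratio: 7/2
Cauchy's bound: |r| <= 1 + 7/2 = 9/2

Upper bound = 9/2


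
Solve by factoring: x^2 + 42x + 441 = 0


We need two numbers that multiply to 441 and add to 42.
Those numbers are 21 and 21 (since 21 * 21 = 441 and 21 + 21 = 42).
So x^2 + 42x + 441 = (x + 21)(x + 21) = 0
Setting each factor to zero: x = -21 or x = -21

x = -21


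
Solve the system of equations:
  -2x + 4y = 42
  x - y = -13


Using Cramer's rule:
Determinant D = (-2)(-1) - (1)(4) = 2 - 4 = -2
Dx = (42)(-1) - (-13)(4) = -42 + 52 = 10
Dy = (-2)(-13) - (1)(42) = 26 - 42 = -16
x = Dx/D = 10/-2 = -5
y = Dy/D = -16/-2 = 8

x = -5, y = 8


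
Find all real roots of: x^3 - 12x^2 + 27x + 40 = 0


Let p(x) = x^3 - 12x^2 + 27x + 40. By the rational root theorem (leading coefficient 1), any rational root is an integer divisor of 40: try ±1, ±2, ... in turn.
Test x = 1: value = 56 ≠ 0.
Test x = -1: value = 0 ✓, so (x + 1) is a factor.
Synthetic division by (x + 1): bring down 1; 1(-1) - 12 = -13; (-13)(-1) + 27 = 40; 40(-1) + 40 = 0 → quotient x^2 - 13x + 40, remainder 0.
Solve the quadratic x^2 - 13x + 40 = 0: discriminant = (-13)^2 - 4(1)(40) = 169 - 160 = 9.
sqrt(9) = 3, so x = (13 ± 3)/2: x = 8 or x = 5.

x = -1, x = 5, x = 8


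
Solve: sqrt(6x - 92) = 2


Square both sides: 6x - 92 = 2^2 = 4
6x = 4 + 92 = 96
x = 16
Check: sqrt(6*16 - 92) = sqrt(4) = 2 ✓

x = 16


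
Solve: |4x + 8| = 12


An absolute value equation |expr| = 12 gives two cases:
Case 1: 4x + 8 = 12
  4x = 4, so x = 1
Case 2: 4x + 8 = -12
  4x = -20, so x = -5

x = -5, x = 1


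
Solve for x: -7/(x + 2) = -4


Multiply both sides by (x + 2): -7 = -4(x + 2)
Distribute: -7 = -4x - 8
-4x = -7 + 8 = 1
x = -1/4

x = -1/4


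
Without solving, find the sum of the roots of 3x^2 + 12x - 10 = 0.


By Vieta's formulas for ax^2 + bx + c = 0:
  Sum of roots = -b/a
  Product of roots = c/a

Here a = 3, b = 12, c = -10
Sum = -(12)/3 = -4
Product = -10/3 = -10/3

Sum = -4


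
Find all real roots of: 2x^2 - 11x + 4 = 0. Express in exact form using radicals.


Using the quadratic formula: x = (-b ± sqrt(b^2 - 4ac)) / (2a)
Here a = 2, b = -11, c = 4
Discriminant = b^2 - 4ac = (-11)^2 - 4(2)(4) = 121 - 32 = 89
Since discriminant = 89 > 0, there are two real roots.
x = (11 ± sqrt(89)) / 4
Numerically: x ≈ 5.1085 or x ≈ 0.3915

x = (11 + sqrt(89)) / 4 or x = (11 - sqrt(89)) / 4


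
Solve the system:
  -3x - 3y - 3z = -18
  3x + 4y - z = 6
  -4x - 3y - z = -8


Using Cramer's rule. Expand each determinant along the first row.
D  = (-3)*[4*(-1) - (-1)*(-3)] - (-3)*[3*(-1) - (-1)*(-4)] + (-3)*[3*(-3) - 4*(-4)]
  = (-3)*(-7) - (-3)*(-7) + (-3)*(7) = -21
Dx = (-18)*[4*(-1) - (-1)*(-3)] - (-3)*[6*(-1) - (-1)*(-8)] + (-3)*[6*(-3) - 4*(-8)]
  = (-18)*(-7) - (-3)*(-14) + (-3)*(14) = 42
Dy = (-3)*[6*(-1) - (-1)*(-8)] - (-18)*[3*(-1) - (-1)*(-4)] + (-3)*[3*(-8) - 6*(-4)]
  = (-3)*(-14) - (-18)*(-7) + (-3)*(0) = -84
Dz = (-3)*[4*(-8) - 6*(-3)] - (-3)*[3*(-8) - 6*(-4)] + (-18)*[3*(-3) - 4*(-4)]
  = (-3)*(-14) - (-3)*(0) + (-18)*(7) = -84
x = Dx/D = 42/-21 = -2, y = Dy/D = -84/-21 = 4, z = Dz/D = -84/-21 = 4
Check eq1: (-3)(-2) + (-3)(4) + (-3)(4) = -18 = -18 ✓
Check eq2: (3)(-2) + (4)(4) + (-1)(4) = 6 = 6 ✓
Check eq3: (-4)(-2) + (-3)(4) + (-1)(4) = -8 = -8 ✓

x = -2, y = 4, z = 4


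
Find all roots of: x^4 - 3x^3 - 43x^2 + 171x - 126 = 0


Let p(x) = x^4 - 3x^3 - 43x^2 + 171x - 126. By the rational root theorem (leading coefficient 1), any rational root is an integer divisor of 126: try ±1, ±2, ... in turn.
Test x = 1: value = 0 ✓, so (x - 1) is a factor.
Synthetic division by (x - 1): bring down 1; 1(1) - 3 = -2; (-2)(1) - 43 = -45; (-45)(1) + 171 = 126; 126(1) - 126 = 0 → quotient x^3 - 2x^2 - 45x + 126, remainder 0.
Continue with the quotient x^3 - 2x^2 - 45x + 126 (candidates must divide 126; re-test x = 1 first in case it repeats).
Test x = 1: value = 80 ≠ 0.
Test x = -1: value = 168 ≠ 0.
Test x = 2: value = 36 ≠ 0.
Test x = -2: value = 200 ≠ 0.
Test x = 3: value = 0 ✓, so (x - 3) is a factor.
Synthetic division by (x - 3): bring down 1; 1(3) - 2 = 1; 1(3) - 45 = -42; (-42)(3) + 126 = 0 → quotient x^2 + x - 42, remainder 0.
Solve the quadratic x^2 + x - 42 = 0: discriminant = 1^2 - 4(1)(-42) = 1 + 168 = 169.
sqrt(169) = 13, so x = (-1 ± 13)/2: x = 6 or x = -7.
Collecting all roots found:

x = -7, x = 1, x = 3, x = 6


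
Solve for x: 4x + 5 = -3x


Starting with: 4x + 5 = -3x
Move all x terms to left: (4 + 3)x = 0 - 5
Simplify: 7x = -5
Divide both sides by 7: x = -5/7

x = -5/7


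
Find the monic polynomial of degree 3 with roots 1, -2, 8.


A monic polynomial with roots 1, -2, 8 is:
p(x) = (x - 1)(x + 2)(x - 8)
After multiplying by (x - 1): x - 1
After multiplying by (x + 2): x^2 + x - 2
After multiplying by (x - 8): x^3 - 7x^2 - 10x + 16

x^3 - 7x^2 - 10x + 16


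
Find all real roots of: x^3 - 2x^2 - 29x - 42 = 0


Let p(x) = x^3 - 2x^2 - 29x - 42. By the rational root theorem (leading coefficient 1), any rational root is an integer divisor of 42: try ±1, ±2, ... in turn.
Test x = 1: value = -72 ≠ 0.
Test x = -1: value = -16 ≠ 0.
Test x = 2: value = -100 ≠ 0.
Test x = -2: value = 0 ✓, so (x + 2) is a factor.
Synthetic division by (x + 2): bring down 1; 1(-2) - 2 = -4; (-4)(-2) - 29 = -21; (-21)(-2) - 42 = 0 → quotient x^2 - 4x - 21, remainder 0.
Solve the quadratic x^2 - 4x - 21 = 0: discriminant = (-4)^2 - 4(1)(-21) = 16 + 84 = 100.
sqrt(100) = 10, so x = (4 ± 10)/2: x = 7 or x = -3.

x = -3, x = -2, x = 7


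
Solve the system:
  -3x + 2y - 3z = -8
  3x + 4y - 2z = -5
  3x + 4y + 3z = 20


Using Cramer's rule. Expand each determinant along the first row.
D  = (-3)*[4*3 - (-2)*4] - 2*[3*3 - (-2)*3] + (-3)*[3*4 - 4*3]
  = (-3)*(20) - 2*(15) + (-3)*(0) = -90
Dx = (-8)*[4*3 - (-2)*4] - 2*[(-5)*3 - (-2)*20] + (-3)*[(-5)*4 - 4*20]
  = (-8)*(20) - 2*(25) + (-3)*(-100) = 90
Dy = (-3)*[(-5)*3 - (-2)*20] - (-8)*[3*3 - (-2)*3] + (-3)*[3*20 - (-5)*3]
  = (-3)*(25) - (-8)*(15) + (-3)*(75) = -180
Dz = (-3)*[4*20 - (-5)*4] - 2*[3*20 - (-5)*3] + (-8)*[3*4 - 4*3]
  = (-3)*(100) - 2*(75) + (-8)*(0) = -450
x = Dx/D = 90/-90 = -1, y = Dy/D = -180/-90 = 2, z = Dz/D = -450/-90 = 5
Check eq1: (-3)(-1) + (2)(2) + (-3)(5) = -8 = -8 ✓
Check eq2: (3)(-1) + (4)(2) + (-2)(5) = -5 = -5 ✓
Check eq3: (3)(-1) + (4)(2) + (3)(5) = 20 = 20 ✓

x = -1, y = 2, z = 5


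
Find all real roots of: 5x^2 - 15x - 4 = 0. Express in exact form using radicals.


Using the quadratic formula: x = (-b ± sqrt(b^2 - 4ac)) / (2a)
Here a = 5, b = -15, c = -4
Discriminant = b^2 - 4ac = (-15)^2 - 4(5)(-4) = 225 + 80 = 305
Since discriminant = 305 > 0, there are two real roots.
x = (15 ± sqrt(305)) / 10
Numerically: x ≈ 3.2464 or x ≈ -0.2464

x = (15 + sqrt(305)) / 10 or x = (15 - sqrt(305)) / 10


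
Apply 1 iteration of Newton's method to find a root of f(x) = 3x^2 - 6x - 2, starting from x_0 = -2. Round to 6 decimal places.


Newton's method: x_(n+1) = x_n - f(x_n)/f'(x_n)
f(x) = 3x^2 - 6x - 2
f'(x) = 6x - 6

Iteration 1:
  f(-2.000000) = 22.000000
  f'(-2.000000) = -18.000000
  x_1 = -2.000000 - (22.000000)/(-18.000000) = -0.777778

x_1 = -0.777778


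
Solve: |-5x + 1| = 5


An absolute value equation |expr| = 5 gives two cases:
Case 1: -5x + 1 = 5
  -5x = 4, so x = -4/5
Case 2: -5x + 1 = -5
  -5x = -6, so x = 6/5

x = -4/5, x = 6/5


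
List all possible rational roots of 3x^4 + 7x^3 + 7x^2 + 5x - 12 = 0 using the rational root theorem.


Rational root theorem: possible roots are ±p/q where:
  p divides the constant term (-12): p ∈ {1, 2, 3, 4, 6, 12}
  q divides the leading coefficient (3): q ∈ {1, 3}

All possible rational roots: -12, -6, -4, -3, -2, -4/3, -1, -2/3, -1/3, 1/3, 2/3, 1, 4/3, 2, 3, 4, 6, 12

-12, -6, -4, -3, -2, -4/3, -1, -2/3, -1/3, 1/3, 2/3, 1, 4/3, 2, 3, 4, 6, 12


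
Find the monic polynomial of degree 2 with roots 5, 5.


A monic polynomial with roots 5, 5 is:
p(x) = (x - 5)(x - 5)
After multiplying by (x - 5): x - 5
After multiplying by (x - 5): x^2 - 10x + 25

x^2 - 10x + 25


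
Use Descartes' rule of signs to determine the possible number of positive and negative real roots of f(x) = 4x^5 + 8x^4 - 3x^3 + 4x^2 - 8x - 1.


Descartes' rule of signs:

For positive roots, count sign changes in f(x) = 4x^5 + 8x^4 - 3x^3 + 4x^2 - 8x - 1:
Signs of coefficients: +, +, -, +, -, -
Number of sign changes: 3
Possible positive real roots: 3, 1

For negative roots, examine f(-x) = -4x^5 + 8x^4 + 3x^3 + 4x^2 + 8x - 1:
Signs of coefficients: -, +, +, +, +, -
Number of sign changes: 2
Possible negative real roots: 2, 0

Positive roots: 3 or 1; Negative roots: 2 or 0


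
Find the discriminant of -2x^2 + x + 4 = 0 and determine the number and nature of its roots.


For ax^2 + bx + c = 0, discriminant D = b^2 - 4ac
Here a = -2, b = 1, c = 4
D = (1)^2 - 4(-2)(4) = 1 + 32 = 33

D = 33 > 0 but not a perfect square
The equation has 2 distinct real irrational roots.

Discriminant = 33, 2 distinct real irrational roots
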